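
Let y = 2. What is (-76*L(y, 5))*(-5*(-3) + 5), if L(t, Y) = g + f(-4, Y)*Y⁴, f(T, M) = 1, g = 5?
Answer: -957600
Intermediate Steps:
L(t, Y) = 5 + Y⁴ (L(t, Y) = 5 + 1*Y⁴ = 5 + Y⁴)
(-76*L(y, 5))*(-5*(-3) + 5) = (-76*(5 + 5⁴))*(-5*(-3) + 5) = (-76*(5 + 625))*(15 + 5) = -76*630*20 = -47880*20 = -957600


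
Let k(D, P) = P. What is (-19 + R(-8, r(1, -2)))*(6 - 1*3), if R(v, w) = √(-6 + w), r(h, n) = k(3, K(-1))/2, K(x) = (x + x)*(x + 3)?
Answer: -57 + 6*I*√2 ≈ -57.0 + 8.4853*I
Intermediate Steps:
K(x) = 2*x*(3 + x) (K(x) = (2*x)*(3 + x) = 2*x*(3 + x))
r(h, n) = -2 (r(h, n) = (2*(-1)*(3 - 1))/2 = (2*(-1)*2)*(½) = -4*½ = -2)
(-19 + R(-8, r(1, -2)))*(6 - 1*3) = (-19 + √(-6 - 2))*(6 - 1*3) = (-19 + √(-8))*(6 - 3) = (-19 + 2*I*√2)*3 = -57 + 6*I*√2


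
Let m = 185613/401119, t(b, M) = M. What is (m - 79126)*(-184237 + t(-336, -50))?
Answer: 5849040197185347/401119 ≈ 1.4582e+10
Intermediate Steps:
m = 185613/401119 (m = 185613*(1/401119) = 185613/401119 ≈ 0.46274)
(m - 79126)*(-184237 + t(-336, -50)) = (185613/401119 - 79126)*(-184237 - 50) = -31738756381/401119*(-184287) = 5849040197185347/401119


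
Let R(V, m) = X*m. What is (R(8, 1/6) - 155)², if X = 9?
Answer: 94249/4 ≈ 23562.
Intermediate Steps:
R(V, m) = 9*m
(R(8, 1/6) - 155)² = (9/6 - 155)² = (9*(⅙) - 155)² = (3/2 - 155)² = (-307/2)² = 94249/4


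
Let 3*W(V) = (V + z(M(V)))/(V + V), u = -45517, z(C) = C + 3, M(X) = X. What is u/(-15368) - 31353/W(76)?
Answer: -219708749089/2382040 ≈ -92236.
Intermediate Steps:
z(C) = 3 + C
W(V) = (3 + 2*V)/(6*V) (W(V) = ((V + (3 + V))/(V + V))/3 = ((3 + 2*V)/((2*V)))/3 = ((3 + 2*V)*(1/(2*V)))/3 = ((3 + 2*V)/(2*V))/3 = (3 + 2*V)/(6*V))
u/(-15368) - 31353/W(76) = -45517/(-15368) - 31353*456/(3 + 2*76) = -45517*(-1/15368) - 31353*456/(3 + 152) = 45517/15368 - 31353/((⅙)*(1/76)*155) = 45517/15368 - 31353/155/456 = 45517/15368 - 31353*456/155 = 45517/15368 - 14296968/155 = -219708749089/2382040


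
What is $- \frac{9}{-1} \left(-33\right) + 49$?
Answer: $-248$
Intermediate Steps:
$- \frac{9}{-1} \left(-33\right) + 49 = \left(-9\right) \left(-1\right) \left(-33\right) + 49 = 9 \left(-33\right) + 49 = -297 + 49 = -248$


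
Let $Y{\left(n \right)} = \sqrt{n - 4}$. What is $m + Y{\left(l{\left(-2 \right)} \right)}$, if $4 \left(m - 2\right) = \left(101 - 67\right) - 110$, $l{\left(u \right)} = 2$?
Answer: $-17 + i \sqrt{2} \approx -17.0 + 1.4142 i$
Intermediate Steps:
$Y{\left(n \right)} = \sqrt{-4 + n}$
$m = -17$ ($m = 2 + \frac{\left(101 - 67\right) - 110}{4} = 2 + \frac{34 - 110}{4} = 2 + \frac{1}{4} \left(-76\right) = 2 - 19 = -17$)
$m + Y{\left(l{\left(-2 \right)} \right)} = -17 + \sqrt{-4 + 2} = -17 + \sqrt{-2} = -17 + i \sqrt{2}$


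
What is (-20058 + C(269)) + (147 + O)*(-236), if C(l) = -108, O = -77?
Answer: -36686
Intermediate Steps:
(-20058 + C(269)) + (147 + O)*(-236) = (-20058 - 108) + (147 - 77)*(-236) = -20166 + 70*(-236) = -20166 - 16520 = -36686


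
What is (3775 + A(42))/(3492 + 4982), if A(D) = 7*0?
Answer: 3775/8474 ≈ 0.44548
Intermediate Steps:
A(D) = 0
(3775 + A(42))/(3492 + 4982) = (3775 + 0)/(3492 + 4982) = 3775/8474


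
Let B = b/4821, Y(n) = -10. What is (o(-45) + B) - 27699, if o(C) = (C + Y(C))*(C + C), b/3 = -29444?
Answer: -36587087/1607 ≈ -22767.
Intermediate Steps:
b = -88332 (b = 3*(-29444) = -88332)
o(C) = 2*C*(-10 + C) (o(C) = (C - 10)*(C + C) = (-10 + C)*(2*C) = 2*C*(-10 + C))
B = -29444/1607 (B = -88332/4821 = -88332*1/4821 = -29444/1607 ≈ -18.322)
(o(-45) + B) - 27699 = (2*(-45)*(-10 - 45) - 29444/1607) - 27699 = (2*(-45)*(-55) - 29444/1607) - 27699 = (4950 - 29444/1607) - 27699 = 7925206/1607 - 27699 = -36587087/1607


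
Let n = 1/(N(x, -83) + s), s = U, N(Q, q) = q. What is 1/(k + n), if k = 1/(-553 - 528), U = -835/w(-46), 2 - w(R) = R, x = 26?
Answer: -5209339/56707 ≈ -91.864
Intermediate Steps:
w(R) = 2 - R
U = -835/48 (U = -835/(2 - 1*(-46)) = -835/(2 + 46) = -835/48 ≈ -17.396)
s = -835/48 ≈ -17.396
n = -48/4819 (n = 1/(-83 - 835/48) = 1/(-4819/48) = -48/4819 ≈ -0.0099606)
k = -1/1081 (k = 1/(-1081) = -1/1081 ≈ -0.00092507)
1/(k + n) = 1/(-1/1081 - 48/4819) = 1/(-56707/5209339) = -5209339/56707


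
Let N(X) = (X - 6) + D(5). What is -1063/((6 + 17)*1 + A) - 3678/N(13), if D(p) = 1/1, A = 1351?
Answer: -1265519/2748 ≈ -460.52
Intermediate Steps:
D(p) = 1
N(X) = -5 + X (N(X) = (X - 6) + 1 = (-6 + X) + 1 = -5 + X)
-1063/((6 + 17)*1 + A) - 3678/N(13) = -1063/((6 + 17)*1 + 1351) - 3678/(-5 + 13) = -1063/(23*1 + 1351) - 3678/8 = -1063/(23 + 1351) - 3678*⅛ = -1063/1374 - 1839/4 = -1265519/2748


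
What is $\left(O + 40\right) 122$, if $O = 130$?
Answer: $20740$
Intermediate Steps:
$\left(O + 40\right) 122 = \left(130 + 40\right) 122 = 170 \cdot 122 = 20740$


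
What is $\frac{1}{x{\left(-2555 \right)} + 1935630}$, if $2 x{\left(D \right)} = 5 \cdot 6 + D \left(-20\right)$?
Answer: $\frac{1}{1961195} \approx 5.0989 \cdot 10^{-7}$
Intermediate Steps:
$x{\left(D \right)} = 15 - 10 D$ ($x{\left(D \right)} = \frac{5 \cdot 6 + D \left(-20\right)}{2} = \frac{30 - 20 D}{2} = 15 - 10 D$)
$\frac{1}{x{\left(-2555 \right)} + 1935630} = \frac{1}{\left(15 - -25550\right) + 1935630} = \frac{1}{\left(15 + 25550\right) + 1935630} = \frac{1}{25565 + 1935630} = \frac{1}{1961195}$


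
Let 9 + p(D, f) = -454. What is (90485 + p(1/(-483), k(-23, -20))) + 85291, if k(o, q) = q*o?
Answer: 175313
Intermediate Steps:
k(o, q) = o*q
p(D, f) = -463 (p(D, f) = -9 - 454 = -463)
(90485 + p(1/(-483), k(-23, -20))) + 85291 = (90485 - 463) + 85291 = 90022 + 85291 = 175313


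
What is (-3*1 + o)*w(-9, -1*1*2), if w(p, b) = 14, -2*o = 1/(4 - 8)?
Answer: -161/4 ≈ -40.250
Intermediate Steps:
o = ⅛ (o = -1/(2*(4 - 8)) = -½/(-4) = -½*(-¼) = ⅛ ≈ 0.12500)
(-3*1 + o)*w(-9, -1*1*2) = (-3*1 + ⅛)*14 = (-3 + ⅛)*14 = -23/8*14 = -161/4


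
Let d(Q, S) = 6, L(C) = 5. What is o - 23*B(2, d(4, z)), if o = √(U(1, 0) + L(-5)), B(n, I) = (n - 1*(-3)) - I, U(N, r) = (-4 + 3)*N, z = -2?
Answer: 25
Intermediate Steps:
U(N, r) = -N
B(n, I) = 3 + n - I (B(n, I) = (n + 3) - I = (3 + n) - I = 3 + n - I)
o = 2 (o = √(-1*1 + 5) = √(-1 + 5) = √4 = 2)
o - 23*B(2, d(4, z)) = 2 - 23*(3 + 2 - 1*6) = 2 - 23*(3 + 2 - 6) = 2 - 23*(-1) = 2 + 23 = 25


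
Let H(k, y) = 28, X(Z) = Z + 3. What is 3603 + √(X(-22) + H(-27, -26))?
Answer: 3606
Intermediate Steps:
X(Z) = 3 + Z
3603 + √(X(-22) + H(-27, -26)) = 3603 + √((3 - 22) + 28) = 3603 + √(-19 + 28) = 3603 + √9 = 3603 + 3 = 3606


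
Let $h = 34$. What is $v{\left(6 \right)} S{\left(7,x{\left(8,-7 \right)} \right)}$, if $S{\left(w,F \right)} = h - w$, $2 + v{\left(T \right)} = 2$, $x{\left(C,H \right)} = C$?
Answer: $0$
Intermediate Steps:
$v{\left(T \right)} = 0$ ($v{\left(T \right)} = -2 + 2 = 0$)
$S{\left(w,F \right)} = 34 - w$
$v{\left(6 \right)} S{\left(7,x{\left(8,-7 \right)} \right)} = 0 \left(34 - 7\right) = 0 \cdot 27 = 0$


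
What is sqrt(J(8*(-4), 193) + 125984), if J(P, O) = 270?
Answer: sqrt(126254) ≈ 355.32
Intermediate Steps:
sqrt(J(8*(-4), 193) + 125984) = sqrt(270 + 125984) = sqrt(126254)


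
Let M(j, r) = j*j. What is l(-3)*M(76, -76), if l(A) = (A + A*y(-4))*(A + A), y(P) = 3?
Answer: 415872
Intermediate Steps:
M(j, r) = j²
l(A) = 8*A² (l(A) = (A + A*3)*(A + A) = (A + 3*A)*(2*A) = (4*A)*(2*A) = 8*A²)
l(-3)*M(76, -76) = (8*(-3)²)*76² = (8*9)*5776 = 72*5776 = 415872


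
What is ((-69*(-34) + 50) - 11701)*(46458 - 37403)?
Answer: -84256775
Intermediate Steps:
((-69*(-34) + 50) - 11701)*(46458 - 37403) = ((2346 + 50) - 11701)*9055 = (2396 - 11701)*9055 = -9305*9055 = -84256775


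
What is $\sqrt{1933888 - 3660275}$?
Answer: $41 i \sqrt{1027} \approx 1313.9 i$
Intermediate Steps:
$\sqrt{1933888 - 3660275} = \sqrt{-1726387} = 41 i \sqrt{1027}$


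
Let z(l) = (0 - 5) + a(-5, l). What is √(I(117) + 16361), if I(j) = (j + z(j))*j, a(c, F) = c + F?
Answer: √42569 ≈ 206.32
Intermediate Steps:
a(c, F) = F + c
z(l) = -10 + l (z(l) = (0 - 5) + (l - 5) = -5 + (-5 + l) = -10 + l)
I(j) = j*(-10 + 2*j) (I(j) = (j + (-10 + j))*j = (-10 + 2*j)*j = j*(-10 + 2*j))
√(I(117) + 16361) = √(2*117*(-5 + 117) + 16361) = √(2*117*112 + 16361) = √(26208 + 16361) = √42569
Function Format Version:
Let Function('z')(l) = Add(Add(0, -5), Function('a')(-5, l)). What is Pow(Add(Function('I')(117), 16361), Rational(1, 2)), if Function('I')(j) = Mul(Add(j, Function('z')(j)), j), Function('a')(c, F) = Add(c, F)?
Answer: Pow(42569, Rational(1, 2)) ≈ 206.32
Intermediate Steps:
Function('a')(c, F) = Add(F, c)
Function('z')(l) = Add(-10, l) (Function('z')(l) = Add(Add(0, -5), Add(l, -5)) = Add(-5, Add(-5, l)) = Add(-10, l))
Function('I')(j) = Mul(j, Add(-10, Mul(2, j))) (Function('I')(j) = Mul(Add(j, Add(-10, j)), j) = Mul(Add(-10, Mul(2, j)), j) = Mul(j, Add(-10, Mul(2, j))))
Pow(Add(Function('I')(117), 16361), Rational(1, 2)) = Pow(Add(Mul(2, 117, Add(-5, 117)), 16361), Rational(1, 2)) = Pow(Add(Mul(2, 117, 112), 16361), Rational(1, 2)) = Pow(Add(26208, 16361), Rational(1, 2)) = Pow(42569, Rational(1, 2))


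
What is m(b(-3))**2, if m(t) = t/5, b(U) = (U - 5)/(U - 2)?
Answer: 64/625 ≈ 0.10240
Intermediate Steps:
b(U) = (-5 + U)/(-2 + U)
m(t) = t/5 (m(t) = t*(1/5) = t/5)
m(b(-3))**2 = (((-5 - 3)/(-2 - 3))/5)**2 = ((-8/(-5))/5)**2 = ((-1/5*(-8))/5)**2 = ((1/5)*(8/5))**2 = (8/25)**2 = 64/625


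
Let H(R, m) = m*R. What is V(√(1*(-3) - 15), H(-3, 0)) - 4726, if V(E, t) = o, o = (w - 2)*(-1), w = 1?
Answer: -4725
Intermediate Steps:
H(R, m) = R*m
o = 1 (o = (1 - 2)*(-1) = -1*(-1) = 1)
V(E, t) = 1
V(√(1*(-3) - 15), H(-3, 0)) - 4726 = 1 - 4726 = -4725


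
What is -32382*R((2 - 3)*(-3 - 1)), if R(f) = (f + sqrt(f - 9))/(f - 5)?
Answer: 129528 + 32382*I*sqrt(5) ≈ 1.2953e+5 + 72408.0*I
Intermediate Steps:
R(f) = (f + sqrt(-9 + f))/(-5 + f)
-32382*R((2 - 3)*(-3 - 1)) = -32382*((2 - 3)*(-3 - 1) + sqrt(-9 + (2 - 3)*(-3 - 1)))/(-5 + (2 - 3)*(-3 - 1)) = -32382*(-1*(-4) + sqrt(-9 - 1*(-4)))/(-5 - 1*(-4)) = -32382*(4 + sqrt(-9 + 4))/(-5 + 4) = -32382*(4 + sqrt(-5))/(-1) = -(-32382)*(4 + I*sqrt(5)) = -32382*(-4 - I*sqrt(5)) = 129528 + 32382*I*sqrt(5)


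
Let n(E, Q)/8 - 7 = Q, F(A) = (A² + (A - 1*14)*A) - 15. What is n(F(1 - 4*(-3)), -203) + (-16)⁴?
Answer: 63968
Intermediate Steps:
F(A) = -15 + A² + A*(-14 + A) (F(A) = (A² + (A - 14)*A) - 15 = (A² + (-14 + A)*A) - 15 = (A² + A*(-14 + A)) - 15 = -15 + A² + A*(-14 + A))
n(E, Q) = 56 + 8*Q
n(F(1 - 4*(-3)), -203) + (-16)⁴ = (56 + 8*(-203)) + (-16)⁴ = (56 - 1624) + 65536 = -1568 + 65536 = 63968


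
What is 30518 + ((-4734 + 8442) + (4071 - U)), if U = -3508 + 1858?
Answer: 39947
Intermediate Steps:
U = -1650
30518 + ((-4734 + 8442) + (4071 - U)) = 30518 + ((-4734 + 8442) + (4071 - 1*(-1650))) = 30518 + (3708 + (4071 + 1650)) = 30518 + (3708 + 5721) = 30518 + 9429 = 39947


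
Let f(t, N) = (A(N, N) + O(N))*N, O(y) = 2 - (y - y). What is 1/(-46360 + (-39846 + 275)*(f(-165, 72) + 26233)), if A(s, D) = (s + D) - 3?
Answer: -1/1445535419 ≈ -6.9179e-10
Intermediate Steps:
O(y) = 2 (O(y) = 2 - 1*0 = 2 + 0 = 2)
A(s, D) = -3 + D + s (A(s, D) = (D + s) - 3 = -3 + D + s)
f(t, N) = N*(-1 + 2*N) (f(t, N) = ((-3 + N + N) + 2)*N = ((-3 + 2*N) + 2)*N = (-1 + 2*N)*N = N*(-1 + 2*N))
1/(-46360 + (-39846 + 275)*(f(-165, 72) + 26233)) = 1/(-46360 + (-39846 + 275)*(72*(-1 + 2*72) + 26233)) = 1/(-46360 - 39571*(72*(-1 + 144) + 26233)) = 1/(-46360 - 39571*(72*143 + 26233)) = 1/(-46360 - 39571*(10296 + 26233)) = 1/(-46360 - 39571*36529) = 1/(-46360 - 1445489059) = 1/(-1445535419) = -1/1445535419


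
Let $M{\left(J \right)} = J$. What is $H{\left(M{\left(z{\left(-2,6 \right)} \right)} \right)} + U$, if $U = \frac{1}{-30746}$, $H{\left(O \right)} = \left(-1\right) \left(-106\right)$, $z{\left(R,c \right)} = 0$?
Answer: $\frac{3259075}{30746} \approx 106.0$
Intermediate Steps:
$H{\left(O \right)} = 106$
$U = - \frac{1}{30746} \approx -3.2525 \cdot 10^{-5}$
$H{\left(M{\left(z{\left(-2,6 \right)} \right)} \right)} + U = 106 - \frac{1}{30746} = \frac{3259075}{30746}$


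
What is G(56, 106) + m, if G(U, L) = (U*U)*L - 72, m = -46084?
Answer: 286260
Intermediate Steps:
G(U, L) = -72 + L*U² (G(U, L) = U²*L - 72 = L*U² - 72 = -72 + L*U²)
G(56, 106) + m = (-72 + 106*56²) - 46084 = (-72 + 106*3136) - 46084 = (-72 + 332416) - 46084 = 332344 - 46084 = 286260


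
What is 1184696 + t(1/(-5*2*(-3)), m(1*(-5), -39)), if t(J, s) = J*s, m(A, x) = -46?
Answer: 17770417/15 ≈ 1.1847e+6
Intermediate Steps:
1184696 + t(1/(-5*2*(-3)), m(1*(-5), -39)) = 1184696 - 46/(-5*2*(-3)) = 1184696 - 46/(-10*(-3)) = 1184696 - 46/30 = 1184696 + (1/30)*(-46) = 1184696 - 23/15 = 17770417/15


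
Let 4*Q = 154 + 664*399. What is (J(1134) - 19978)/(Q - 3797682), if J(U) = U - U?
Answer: 5708/1066117 ≈ 0.0053540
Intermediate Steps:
J(U) = 0
Q = 132545/2 (Q = (154 + 664*399)/4 = (154 + 264936)/4 = (¼)*265090 = 132545/2 ≈ 66273.)
(J(1134) - 19978)/(Q - 3797682) = (0 - 19978)/(132545/2 - 3797682) = -19978/(-7462819/2) = -19978*(-2/7462819) = 5708/1066117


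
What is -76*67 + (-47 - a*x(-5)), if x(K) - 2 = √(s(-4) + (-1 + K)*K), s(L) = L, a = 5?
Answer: -5149 - 5*√26 ≈ -5174.5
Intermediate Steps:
x(K) = 2 + √(-4 + K*(-1 + K)) (x(K) = 2 + √(-4 + (-1 + K)*K) = 2 + √(-4 + K*(-1 + K)))
-76*67 + (-47 - a*x(-5)) = -76*67 + (-47 - 5*(2 + √(-4 + (-5)² - 1*(-5)))) = -5092 + (-47 - 5*(2 + √(-4 + 25 + 5))) = -5092 + (-47 - 5*(2 + √26)) = -5092 + (-47 - (10 + 5*√26)) = -5092 + (-47 + (-10 - 5*√26)) = -5092 + (-57 - 5*√26) = -5149 - 5*√26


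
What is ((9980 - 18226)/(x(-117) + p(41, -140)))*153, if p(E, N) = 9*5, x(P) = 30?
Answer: -420546/25 ≈ -16822.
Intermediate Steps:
p(E, N) = 45
((9980 - 18226)/(x(-117) + p(41, -140)))*153 = ((9980 - 18226)/(30 + 45))*153 = -8246/75*153 = -420546/25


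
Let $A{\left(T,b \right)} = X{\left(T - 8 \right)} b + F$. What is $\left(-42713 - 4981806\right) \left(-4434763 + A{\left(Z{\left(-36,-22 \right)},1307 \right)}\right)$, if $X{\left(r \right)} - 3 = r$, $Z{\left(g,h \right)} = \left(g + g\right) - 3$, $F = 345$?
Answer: $22806181201582$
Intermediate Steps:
$Z{\left(g,h \right)} = -3 + 2 g$ ($Z{\left(g,h \right)} = 2 g - 3 = -3 + 2 g$)
$X{\left(r \right)} = 3 + r$
$A{\left(T,b \right)} = 345 + b \left(-5 + T\right)$ ($A{\left(T,b \right)} = \left(3 + \left(T - 8\right)\right) b + 345 = \left(3 + \left(-8 + T\right)\right) b + 345 = \left(-5 + T\right) b + 345 = b \left(-5 + T\right) + 345 = 345 + b \left(-5 + T\right)$)
$\left(-42713 - 4981806\right) \left(-4434763 + A{\left(Z{\left(-36,-22 \right)},1307 \right)}\right) = \left(-42713 - 4981806\right) \left(-4434763 + \left(345 + 1307 \left(-5 + \left(-3 + 2 \left(-36\right)\right)\right)\right)\right) = - 5024519 \left(-4434763 + \left(345 + 1307 \left(-5 - 75\right)\right)\right) = - 5024519 \left(-4434763 + \left(345 + 1307 \left(-80\right)\right)\right) = - 5024519 \left(-4434763 + \left(345 - 104560\right)\right) = - 5024519 \left(-4434763 - 104215\right) = \left(-5024519\right) \left(-4538978\right) = 22806181201582$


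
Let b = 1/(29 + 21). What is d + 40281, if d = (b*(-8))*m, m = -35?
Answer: 201433/5 ≈ 40287.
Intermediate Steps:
b = 1/50 ≈ 0.020000
d = 28/5 (d = ((1/50)*(-8))*(-35) = -4/25*(-35) = 28/5 ≈ 5.6000)
d + 40281 = 28/5 + 40281 = 201433/5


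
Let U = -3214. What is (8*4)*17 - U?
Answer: 3758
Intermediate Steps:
(8*4)*17 - U = (8*4)*17 - 1*(-3214) = 32*17 + 3214 = 544 + 3214 = 3758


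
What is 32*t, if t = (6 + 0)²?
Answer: 1152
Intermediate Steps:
t = 36 (t = 6² = 36)
32*t = 32*36 = 1152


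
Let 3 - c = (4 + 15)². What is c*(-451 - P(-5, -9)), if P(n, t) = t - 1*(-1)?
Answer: 158594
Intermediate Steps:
P(n, t) = 1 + t (P(n, t) = t + 1 = 1 + t)
c = -358 (c = 3 - (4 + 15)² = 3 - 1*19² = 3 - 1*361 = 3 - 361 = -358)
c*(-451 - P(-5, -9)) = -358*(-451 - (1 - 9)) = -358*(-451 - (-8)) = -358*(-451 - 1*(-8)) = -358*(-451 + 8) = -358*(-443) = 158594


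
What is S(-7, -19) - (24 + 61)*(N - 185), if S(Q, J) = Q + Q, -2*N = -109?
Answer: 22157/2 ≈ 11079.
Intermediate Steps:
N = 109/2 (N = -1/2*(-109) = 109/2 ≈ 54.500)
S(Q, J) = 2*Q
S(-7, -19) - (24 + 61)*(N - 185) = 2*(-7) - (24 + 61)*(109/2 - 185) = -14 - 85*(-261)/2 = -14 - 1*(-22185/2) = -14 + 22185/2 = 22157/2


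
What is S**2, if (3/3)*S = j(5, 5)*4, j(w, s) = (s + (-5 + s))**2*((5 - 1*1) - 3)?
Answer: 10000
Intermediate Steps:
j(w, s) = (-5 + 2*s)**2 (j(w, s) = (-5 + 2*s)**2*((5 - 1) - 3) = (-5 + 2*s)**2*(4 - 3) = (-5 + 2*s)**2*1 = (-5 + 2*s)**2)
S = 100 (S = (-5 + 2*5)**2*4 = (-5 + 10)**2*4 = 5**2*4 = 25*4 = 100)
S**2 = 100**2 = 10000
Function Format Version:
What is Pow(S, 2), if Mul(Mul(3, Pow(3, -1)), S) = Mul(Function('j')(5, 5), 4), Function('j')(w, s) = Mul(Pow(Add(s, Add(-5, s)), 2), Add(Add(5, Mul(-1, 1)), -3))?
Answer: 10000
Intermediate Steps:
Function('j')(w, s) = Pow(Add(-5, Mul(2, s)), 2) (Function('j')(w, s) = Mul(Pow(Add(-5, Mul(2, s)), 2), Add(Add(5, -1), -3)) = Mul(Pow(Add(-5, Mul(2, s)), 2), Add(4, -3)) = Mul(Pow(Add(-5, Mul(2, s)), 2), 1) = Pow(Add(-5, Mul(2, s)), 2))
S = 100 (S = Mul(Pow(Add(-5, Mul(2, 5)), 2), 4) = Mul(Pow(Add(-5, 10), 2), 4) = Mul(Pow(5, 2), 4) = Mul(25, 4) = 100)
Pow(S, 2) = Pow(100, 2) = 10000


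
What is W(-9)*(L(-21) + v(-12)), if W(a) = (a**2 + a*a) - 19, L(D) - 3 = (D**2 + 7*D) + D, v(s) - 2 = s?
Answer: 38038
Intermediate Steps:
v(s) = 2 + s
L(D) = 3 + D**2 + 8*D (L(D) = 3 + ((D**2 + 7*D) + D) = 3 + (D**2 + 8*D) = 3 + D**2 + 8*D)
W(a) = -19 + 2*a**2 (W(a) = (a**2 + a**2) - 19 = 2*a**2 - 19 = -19 + 2*a**2)
W(-9)*(L(-21) + v(-12)) = (-19 + 2*(-9)**2)*((3 + (-21)**2 + 8*(-21)) + (2 - 12)) = (-19 + 2*81)*((3 + 441 - 168) - 10) = (-19 + 162)*(276 - 10) = 143*266 = 38038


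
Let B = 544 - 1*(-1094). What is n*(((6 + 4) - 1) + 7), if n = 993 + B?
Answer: 42096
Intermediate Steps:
B = 1638 (B = 544 + 1094 = 1638)
n = 2631 (n = 993 + 1638 = 2631)
n*(((6 + 4) - 1) + 7) = 2631*(((6 + 4) - 1) + 7) = 2631*((10 - 1) + 7) = 2631*(9 + 7) = 2631*16 = 42096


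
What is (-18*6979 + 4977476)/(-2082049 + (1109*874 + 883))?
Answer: -2425927/555950 ≈ -4.3636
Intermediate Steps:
(-18*6979 + 4977476)/(-2082049 + (1109*874 + 883)) = (-125622 + 4977476)/(-2082049 + (969266 + 883)) = 4851854/(-2082049 + 970149) = 4851854/(-1111900) = 4851854*(-1/1111900) = -2425927/555950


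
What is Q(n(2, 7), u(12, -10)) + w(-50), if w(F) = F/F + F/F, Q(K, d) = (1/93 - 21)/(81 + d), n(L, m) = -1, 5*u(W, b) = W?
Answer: 67802/38781 ≈ 1.7483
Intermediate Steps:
u(W, b) = W/5
Q(K, d) = -1952/(93*(81 + d)) (Q(K, d) = (1/93 - 21)/(81 + d) = -1952/(93*(81 + d)))
w(F) = 2 (w(F) = 1 + 1 = 2)
Q(n(2, 7), u(12, -10)) + w(-50) = -1952/(7533 + 93*((⅕)*12)) + 2 = -1952/(7533 + 93*(12/5)) + 2 = -1952/(7533 + 1116/5) + 2 = -1952/38781/5 + 2 = -1952*5/38781 + 2 = -9760/38781 + 2 = 67802/38781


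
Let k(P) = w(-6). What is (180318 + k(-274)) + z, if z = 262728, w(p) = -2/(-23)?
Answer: 10190060/23 ≈ 4.4305e+5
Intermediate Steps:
w(p) = 2/23 (w(p) = -2*(-1/23) = 2/23)
k(P) = 2/23
(180318 + k(-274)) + z = (180318 + 2/23) + 262728 = 4147316/23 + 262728 = 10190060/23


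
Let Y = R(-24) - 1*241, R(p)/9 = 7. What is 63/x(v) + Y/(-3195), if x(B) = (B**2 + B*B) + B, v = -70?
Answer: 11047/177642 ≈ 0.062187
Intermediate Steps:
R(p) = 63 (R(p) = 9*7 = 63)
x(B) = B + 2*B**2 (x(B) = (B**2 + B**2) + B = 2*B**2 + B = B + 2*B**2)
Y = -178 (Y = 63 - 1*241 = 63 - 241 = -178)
63/x(v) + Y/(-3195) = 63/((-70*(1 + 2*(-70)))) - 178/(-3195) = 63/((-70*(1 - 140))) - 178*(-1/3195) = 63/((-70*(-139))) + 178/3195 = 63/9730 + 178/3195 = 63*(1/9730) + 178/3195 = 9/1390 + 178/3195 = 11047/177642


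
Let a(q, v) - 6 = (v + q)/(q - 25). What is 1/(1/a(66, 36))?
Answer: 348/41 ≈ 8.4878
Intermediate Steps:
a(q, v) = 6 + (q + v)/(-25 + q) (a(q, v) = 6 + (v + q)/(q - 25) = 6 + (q + v)/(-25 + q))
1/(1/a(66, 36)) = 1/(1/((-150 + 36 + 7*66)/(-25 + 66))) = 1/(1/((-150 + 36 + 462)/41)) = 1/(1/((1/41)*348)) = 1/(1/(348/41)) = 1/(41/348) = 348/41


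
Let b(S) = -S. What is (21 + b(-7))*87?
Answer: 2436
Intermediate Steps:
(21 + b(-7))*87 = (21 - 1*(-7))*87 = (21 + 7)*87 = 28*87 = 2436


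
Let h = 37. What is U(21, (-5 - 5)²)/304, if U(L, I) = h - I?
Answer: -63/304 ≈ -0.20724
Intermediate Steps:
U(L, I) = 37 - I
U(21, (-5 - 5)²)/304 = (37 - (-5 - 5)²)/304 = (37 - 1*(-10)²)*(1/304) = (37 - 1*100)*(1/304) = (37 - 100)*(1/304) = -63*1/304 = -63/304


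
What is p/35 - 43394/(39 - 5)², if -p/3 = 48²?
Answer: -4754531/20230 ≈ -235.02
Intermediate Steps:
p = -6912 (p = -3*48² = -3*2304 = -6912)
p/35 - 43394/(39 - 5)² = -6912/35 - 43394/(39 - 5)² = -6912*1/35 - 43394/(34²) = -6912/35 - 43394/1156 = -6912/35 - 43394*1/1156 = -6912/35 - 21697/578 = -4754531/20230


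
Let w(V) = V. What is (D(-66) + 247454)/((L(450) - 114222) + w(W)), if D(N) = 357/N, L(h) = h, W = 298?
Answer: -5443869/2496428 ≈ -2.1807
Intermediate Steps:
(D(-66) + 247454)/((L(450) - 114222) + w(W)) = (357/(-66) + 247454)/((450 - 114222) + 298) = (357*(-1/66) + 247454)/(-113772 + 298) = (-119/22 + 247454)/(-113474) = (5443869/22)*(-1/113474) = -5443869/2496428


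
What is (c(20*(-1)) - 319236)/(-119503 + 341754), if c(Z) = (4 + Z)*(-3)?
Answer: -319188/222251 ≈ -1.4362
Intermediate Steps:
c(Z) = -12 - 3*Z
(c(20*(-1)) - 319236)/(-119503 + 341754) = ((-12 - 60*(-1)) - 319236)/(-119503 + 341754) = ((-12 - 3*(-20)) - 319236)/222251 = ((-12 + 60) - 319236)*(1/222251) = (48 - 319236)*(1/222251) = -319188*1/222251 = -319188/222251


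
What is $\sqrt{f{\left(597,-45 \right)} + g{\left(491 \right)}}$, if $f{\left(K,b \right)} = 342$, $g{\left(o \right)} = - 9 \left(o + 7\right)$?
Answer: $6 i \sqrt{115} \approx 64.343 i$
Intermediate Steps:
$g{\left(o \right)} = -63 - 9 o$ ($g{\left(o \right)} = - 9 \left(7 + o\right) = -63 - 9 o$)
$\sqrt{f{\left(597,-45 \right)} + g{\left(491 \right)}} = \sqrt{342 - 4482} = \sqrt{-4140} = 6 i \sqrt{115}$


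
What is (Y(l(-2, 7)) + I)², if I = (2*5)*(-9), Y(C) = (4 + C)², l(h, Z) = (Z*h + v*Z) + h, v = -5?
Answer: 4490161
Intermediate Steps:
l(h, Z) = h - 5*Z + Z*h (l(h, Z) = (Z*h - 5*Z) + h = (-5*Z + Z*h) + h = h - 5*Z + Z*h)
I = -90 (I = 10*(-9) = -90)
(Y(l(-2, 7)) + I)² = ((4 + (-2 - 5*7 + 7*(-2)))² - 90)² = ((4 + (-2 - 35 - 14))² - 90)² = ((4 - 51)² - 90)² = ((-47)² - 90)² = (2209 - 90)² = 2119² = 4490161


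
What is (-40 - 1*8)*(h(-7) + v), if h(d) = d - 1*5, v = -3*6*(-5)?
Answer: -3744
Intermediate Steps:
v = 90 (v = -18*(-5) = 90)
h(d) = -5 + d (h(d) = d - 5 = -5 + d)
(-40 - 1*8)*(h(-7) + v) = (-40 - 1*8)*((-5 - 7) + 90) = (-40 - 8)*(-12 + 90) = -48*78 = -3744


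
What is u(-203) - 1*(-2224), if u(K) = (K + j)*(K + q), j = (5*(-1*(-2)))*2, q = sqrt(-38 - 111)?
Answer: 39373 - 183*I*sqrt(149) ≈ 39373.0 - 2233.8*I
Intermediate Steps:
q = I*sqrt(149) (q = sqrt(-149) = I*sqrt(149) ≈ 12.207*I)
j = 20 (j = (5*2)*2 = 10*2 = 20)
u(K) = (20 + K)*(K + I*sqrt(149)) (u(K) = (K + 20)*(K + I*sqrt(149)) = (20 + K)*(K + I*sqrt(149)))
u(-203) - 1*(-2224) = ((-203)**2 + 20*(-203) + 20*I*sqrt(149) + I*(-203)*sqrt(149)) - 1*(-2224) = (41209 - 4060 + 20*I*sqrt(149) - 203*I*sqrt(149)) + 2224 = (37149 - 183*I*sqrt(149)) + 2224 = 39373 - 183*I*sqrt(149)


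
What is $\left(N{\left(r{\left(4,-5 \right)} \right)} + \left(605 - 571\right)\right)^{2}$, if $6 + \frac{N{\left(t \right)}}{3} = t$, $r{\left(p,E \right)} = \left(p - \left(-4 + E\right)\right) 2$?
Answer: $8836$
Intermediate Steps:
$r{\left(p,E \right)} = 8 - 2 E + 2 p$ ($r{\left(p,E \right)} = \left(4 + p - E\right) 2 = 8 - 2 E + 2 p$)
$N{\left(t \right)} = -18 + 3 t$
$\left(N{\left(r{\left(4,-5 \right)} \right)} + \left(605 - 571\right)\right)^{2} = \left(\left(-18 + 3 \left(8 - -10 + 2 \cdot 4\right)\right) + \left(605 - 571\right)\right)^{2} = \left(\left(-18 + 3 \left(8 + 10 + 8\right)\right) + \left(605 - 571\right)\right)^{2} = \left(\left(-18 + 3 \cdot 26\right) + 34\right)^{2} = \left(\left(-18 + 78\right) + 34\right)^{2} = \left(60 + 34\right)^{2} = 94^{2} = 8836$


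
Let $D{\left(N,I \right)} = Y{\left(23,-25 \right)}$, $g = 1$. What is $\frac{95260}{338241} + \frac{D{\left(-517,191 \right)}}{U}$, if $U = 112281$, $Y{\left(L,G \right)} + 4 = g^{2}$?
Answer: $\frac{3564957779}{12659345907} \approx 0.28161$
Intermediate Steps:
$Y{\left(L,G \right)} = -3$ ($Y{\left(L,G \right)} = -4 + 1^{2} = -4 + 1 = -3$)
$D{\left(N,I \right)} = -3$
$\frac{95260}{338241} + \frac{D{\left(-517,191 \right)}}{U} = \frac{95260}{338241} - \frac{3}{112281} = 95260 \cdot \frac{1}{338241} - \frac{1}{37427} = \frac{95260}{338241} - \frac{1}{37427} = \frac{3564957779}{12659345907}$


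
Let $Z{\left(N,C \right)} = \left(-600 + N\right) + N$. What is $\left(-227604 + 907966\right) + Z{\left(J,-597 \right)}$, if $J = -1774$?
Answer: $676214$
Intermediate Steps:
$Z{\left(N,C \right)} = -600 + 2 N$
$\left(-227604 + 907966\right) + Z{\left(J,-597 \right)} = \left(-227604 + 907966\right) + \left(-600 + 2 \left(-1774\right)\right) = 680362 - 4148 = 676214$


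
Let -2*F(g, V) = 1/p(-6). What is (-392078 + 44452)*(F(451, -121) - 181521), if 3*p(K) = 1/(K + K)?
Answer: 63095161878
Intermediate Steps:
p(K) = 1/(6*K) (p(K) = 1/(3*(K + K)) = 1/(3*((2*K))) = (1/(2*K))/3 = 1/(6*K))
F(g, V) = 18 (F(g, V) = -1/(2*((1/6)/(-6))) = -1/(2*((1/6)*(-1/6))) = -1/(2*(-1/36)) = -1/2*(-36) = 18)
(-392078 + 44452)*(F(451, -121) - 181521) = (-392078 + 44452)*(18 - 181521) = -347626*(-181503) = 63095161878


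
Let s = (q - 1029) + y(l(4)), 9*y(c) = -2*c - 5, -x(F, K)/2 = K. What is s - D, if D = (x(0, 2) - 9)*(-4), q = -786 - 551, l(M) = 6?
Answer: -21779/9 ≈ -2419.9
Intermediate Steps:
x(F, K) = -2*K
y(c) = -5/9 - 2*c/9 (y(c) = (-2*c - 5)/9 = (-5 - 2*c)/9 = -5/9 - 2*c/9)
q = -1337
s = -21311/9 (s = (-1337 - 1029) + (-5/9 - 2/9*6) = -2366 + (-5/9 - 4/3) = -2366 - 17/9 = -21311/9 ≈ -2367.9)
D = 52 (D = (-2*2 - 9)*(-4) = (-4 - 9)*(-4) = -13*(-4) = 52)
s - D = -21311/9 - 1*52 = -21311/9 - 52 = -21779/9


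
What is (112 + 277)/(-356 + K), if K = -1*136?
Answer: -389/492 ≈ -0.79065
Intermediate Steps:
K = -136
(112 + 277)/(-356 + K) = (112 + 277)/(-356 - 136) = 389/(-492) = 389*(-1/492) = -389/492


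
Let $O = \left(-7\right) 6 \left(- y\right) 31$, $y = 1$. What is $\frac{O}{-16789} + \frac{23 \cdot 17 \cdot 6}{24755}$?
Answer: $\frac{7155984}{415611695} \approx 0.017218$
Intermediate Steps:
$O = 1302$ ($O = \left(-7\right) 6 \left(\left(-1\right) 1\right) 31 = \left(-42\right) \left(-1\right) 31 = 42 \cdot 31 = 1302$)
$\frac{O}{-16789} + \frac{23 \cdot 17 \cdot 6}{24755} = \frac{1302}{-16789} + \frac{23 \cdot 17 \cdot 6}{24755} = 1302 \left(- \frac{1}{16789}\right) + 391 \cdot 6 \cdot \frac{1}{24755} = - \frac{1302}{16789} + 2346 \cdot \frac{1}{24755} = - \frac{1302}{16789} + \frac{2346}{24755} = \frac{7155984}{415611695}$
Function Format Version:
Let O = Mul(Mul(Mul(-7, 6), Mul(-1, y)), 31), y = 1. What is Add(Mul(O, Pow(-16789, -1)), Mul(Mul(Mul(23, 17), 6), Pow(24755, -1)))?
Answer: Rational(7155984, 415611695) ≈ 0.017218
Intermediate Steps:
O = 1302 (O = Mul(Mul(Mul(-7, 6), Mul(-1, 1)), 31) = Mul(Mul(-42, -1), 31) = Mul(42, 31) = 1302)
Add(Mul(O, Pow(-16789, -1)), Mul(Mul(Mul(23, 17), 6), Pow(24755, -1))) = Add(Mul(1302, Pow(-16789, -1)), Mul(Mul(Mul(23, 17), 6), Pow(24755, -1))) = Add(Mul(1302, Rational(-1, 16789)), Mul(Mul(391, 6), Rational(1, 24755))) = Add(Rational(-1302, 16789), Mul(2346, Rational(1, 24755))) = Add(Rational(-1302, 16789), Rational(2346, 24755)) = Rational(7155984, 415611695)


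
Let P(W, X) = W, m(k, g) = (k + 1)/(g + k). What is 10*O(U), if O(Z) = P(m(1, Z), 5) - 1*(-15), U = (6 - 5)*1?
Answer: 160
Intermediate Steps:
U = 1 (U = 1*1 = 1)
m(k, g) = (1 + k)/(g + k)
O(Z) = 15 + 2/(1 + Z) (O(Z) = (1 + 1)/(Z + 1) - 1*(-15) = 2/(1 + Z) + 15 = 15 + 2/(1 + Z))
10*O(U) = 10*((17 + 15*1)/(1 + 1)) = 10*((17 + 15)/2) = 10*((½)*32) = 10*16 = 160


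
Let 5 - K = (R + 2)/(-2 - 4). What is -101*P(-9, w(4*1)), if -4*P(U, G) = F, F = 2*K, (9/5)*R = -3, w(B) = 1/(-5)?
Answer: 9191/36 ≈ 255.31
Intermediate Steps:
w(B) = -1/5
R = -5/3 (R = (5/9)*(-3) = -5/3 ≈ -1.6667)
K = 91/18 (K = 5 - (-5/3 + 2)/(-2 - 4) = 5 - 1/((-6)*3) = 5 - (-1)/(6*3) = 5 - 1*(-1/18) = 5 + 1/18 = 91/18 ≈ 5.0556)
F = 91/9 (F = 2*(91/18) = 91/9 ≈ 10.111)
P(U, G) = -91/36 (P(U, G) = -1/4*91/9 = -91/36)
-101*P(-9, w(4*1)) = -101*(-91/36) = 9191/36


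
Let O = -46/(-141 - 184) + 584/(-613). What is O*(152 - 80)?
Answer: -11635344/199225 ≈ -58.403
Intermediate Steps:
O = -161602/199225 (O = -46/(-325) + 584*(-1/613) = -46*(-1/325) - 584/613 = 46/325 - 584/613 = -161602/199225 ≈ -0.81115)
O*(152 - 80) = -161602*(152 - 80)/199225 = -161602/199225*72 = -11635344/199225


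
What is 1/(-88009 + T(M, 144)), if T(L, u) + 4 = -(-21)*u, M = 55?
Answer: -1/84989 ≈ -1.1766e-5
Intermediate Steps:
T(L, u) = -4 + 21*u (T(L, u) = -4 - (-21)*u = -4 + 21*u)
1/(-88009 + T(M, 144)) = 1/(-88009 + (-4 + 21*144)) = 1/(-88009 + (-4 + 3024)) = 1/(-88009 + 3020) = 1/(-84989) = -1/84989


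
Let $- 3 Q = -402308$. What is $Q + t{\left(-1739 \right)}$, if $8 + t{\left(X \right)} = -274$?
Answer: $\frac{401462}{3} \approx 1.3382 \cdot 10^{5}$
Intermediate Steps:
$Q = \frac{402308}{3}$ ($Q = \left(- \frac{1}{3}\right) \left(-402308\right) = \frac{402308}{3} \approx 1.341 \cdot 10^{5}$)
$t{\left(X \right)} = -282$ ($t{\left(X \right)} = -8 - 274 = -282$)
$Q + t{\left(-1739 \right)} = \frac{402308}{3} - 282 = \frac{401462}{3}$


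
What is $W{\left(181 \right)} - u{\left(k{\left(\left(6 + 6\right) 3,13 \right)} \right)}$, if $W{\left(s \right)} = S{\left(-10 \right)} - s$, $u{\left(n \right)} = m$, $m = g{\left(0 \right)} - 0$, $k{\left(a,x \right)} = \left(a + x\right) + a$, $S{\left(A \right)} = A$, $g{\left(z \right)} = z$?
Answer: $-191$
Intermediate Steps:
$k{\left(a,x \right)} = x + 2 a$
$m = 0$ ($m = 0 - 0 = 0 + 0 = 0$)
$u{\left(n \right)} = 0$
$W{\left(s \right)} = -10 - s$
$W{\left(181 \right)} - u{\left(k{\left(\left(6 + 6\right) 3,13 \right)} \right)} = \left(-10 - 181\right) - 0 = \left(-10 - 181\right) + 0 = -191 + 0 = -191$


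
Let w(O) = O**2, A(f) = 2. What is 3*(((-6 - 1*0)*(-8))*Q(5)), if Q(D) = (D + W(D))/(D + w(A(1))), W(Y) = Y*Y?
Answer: 480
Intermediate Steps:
W(Y) = Y**2
Q(D) = (D + D**2)/(4 + D) (Q(D) = (D + D**2)/(D + 2**2) = (D + D**2)/(D + 4) = (D + D**2)/(4 + D))
3*(((-6 - 1*0)*(-8))*Q(5)) = 3*(((-6 - 1*0)*(-8))*(5*(1 + 5)/(4 + 5))) = 3*(((-6 + 0)*(-8))*(5*6/9)) = 3*((-6*(-8))*(5*(1/9)*6)) = 3*(48*(10/3)) = 3*160 = 480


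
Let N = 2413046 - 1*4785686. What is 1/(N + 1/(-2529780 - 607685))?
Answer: -3137465/7444074957601 ≈ -4.2147e-7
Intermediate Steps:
N = -2372640 (N = 2413046 - 4785686 = -2372640)
1/(N + 1/(-2529780 - 607685)) = 1/(-2372640 + 1/(-2529780 - 607685)) = 1/(-2372640 + 1/(-3137465)) = 1/(-2372640 - 1/3137465) = 1/(-7444074957601/3137465) = -3137465/7444074957601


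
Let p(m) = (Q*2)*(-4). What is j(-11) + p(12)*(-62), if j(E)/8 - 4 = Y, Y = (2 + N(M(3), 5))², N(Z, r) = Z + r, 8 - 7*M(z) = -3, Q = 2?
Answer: 78976/49 ≈ 1611.8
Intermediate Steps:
M(z) = 11/7 (M(z) = 8/7 - ⅐*(-3) = 8/7 + 3/7 = 11/7)
p(m) = -16 (p(m) = (2*2)*(-4) = 4*(-4) = -16)
Y = 3600/49 (Y = (2 + (11/7 + 5))² = (2 + 46/7)² = (60/7)² = 3600/49 ≈ 73.469)
j(E) = 30368/49 (j(E) = 32 + 8*(3600/49) = 32 + 28800/49 = 30368/49)
j(-11) + p(12)*(-62) = 30368/49 - 16*(-62) = 30368/49 + 992 = 78976/49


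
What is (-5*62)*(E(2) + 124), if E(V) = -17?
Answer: -33170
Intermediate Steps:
(-5*62)*(E(2) + 124) = (-5*62)*(-17 + 124) = -310*107 = -33170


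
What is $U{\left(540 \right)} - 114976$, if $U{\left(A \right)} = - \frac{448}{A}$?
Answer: $- \frac{15521872}{135} \approx -1.1498 \cdot 10^{5}$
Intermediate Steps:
$U{\left(540 \right)} - 114976 = - \frac{448}{540} - 114976 = \left(-448\right) \frac{1}{540} - 114976 = - \frac{112}{135} - 114976 = - \frac{15521872}{135}$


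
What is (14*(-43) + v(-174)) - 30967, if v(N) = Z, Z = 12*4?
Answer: -31521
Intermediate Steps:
Z = 48
v(N) = 48
(14*(-43) + v(-174)) - 30967 = (14*(-43) + 48) - 30967 = (-602 + 48) - 30967 = -554 - 30967 = -31521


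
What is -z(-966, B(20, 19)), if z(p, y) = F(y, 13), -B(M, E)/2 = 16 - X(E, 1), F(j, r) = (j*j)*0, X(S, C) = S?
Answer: 0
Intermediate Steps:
F(j, r) = 0 (F(j, r) = j²*0 = 0)
B(M, E) = -32 + 2*E (B(M, E) = -2*(16 - E) = -32 + 2*E)
z(p, y) = 0
-z(-966, B(20, 19)) = -1*0 = 0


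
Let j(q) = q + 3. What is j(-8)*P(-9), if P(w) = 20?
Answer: -100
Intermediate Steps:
j(q) = 3 + q
j(-8)*P(-9) = (3 - 8)*20 = -5*20 = -100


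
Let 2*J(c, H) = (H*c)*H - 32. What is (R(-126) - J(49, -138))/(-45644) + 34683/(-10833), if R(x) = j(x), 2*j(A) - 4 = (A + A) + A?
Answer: 1157740355/164820484 ≈ 7.0242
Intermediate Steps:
j(A) = 2 + 3*A/2 (j(A) = 2 + ((A + A) + A)/2 = 2 + (2*A + A)/2 = 2 + (3*A)/2 = 2 + 3*A/2)
R(x) = 2 + 3*x/2
J(c, H) = -16 + c*H**2/2 (J(c, H) = ((H*c)*H - 32)/2 = (c*H**2 - 32)/2 = (-32 + c*H**2)/2 = -16 + c*H**2/2)
(R(-126) - J(49, -138))/(-45644) + 34683/(-10833) = ((2 + (3/2)*(-126)) - (-16 + (1/2)*49*(-138)**2))/(-45644) + 34683/(-10833) = ((2 - 189) - (-16 + (1/2)*49*19044))*(-1/45644) + 34683*(-1/10833) = (-187 - (-16 + 466578))*(-1/45644) - 11561/3611 = (-187 - 1*466562)*(-1/45644) - 11561/3611 = (-187 - 466562)*(-1/45644) - 11561/3611 = -466749*(-1/45644) - 11561/3611 = 466749/45644 - 11561/3611 = 1157740355/164820484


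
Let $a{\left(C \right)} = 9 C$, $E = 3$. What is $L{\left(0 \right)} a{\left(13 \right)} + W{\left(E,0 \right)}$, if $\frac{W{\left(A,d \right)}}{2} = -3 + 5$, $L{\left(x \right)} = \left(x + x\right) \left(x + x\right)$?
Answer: $4$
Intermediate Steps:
$L{\left(x \right)} = 4 x^{2}$ ($L{\left(x \right)} = 2 x 2 x = 4 x^{2}$)
$W{\left(A,d \right)} = 4$ ($W{\left(A,d \right)} = 2 \left(-3 + 5\right) = 2 \cdot 2 = 4$)
$L{\left(0 \right)} a{\left(13 \right)} + W{\left(E,0 \right)} = 4 \cdot 0^{2} \cdot 9 \cdot 13 + 4 = 4 \cdot 0 \cdot 117 + 4 = 0 \cdot 117 + 4 = 0 + 4 = 4$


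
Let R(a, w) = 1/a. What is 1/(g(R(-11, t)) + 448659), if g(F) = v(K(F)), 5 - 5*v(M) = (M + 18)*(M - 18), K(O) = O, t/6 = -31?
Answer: 605/271478503 ≈ 2.2285e-6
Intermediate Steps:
t = -186 (t = 6*(-31) = -186)
v(M) = 1 - (-18 + M)*(18 + M)/5 (v(M) = 1 - (M + 18)*(M - 18)/5 = 1 - (18 + M)*(-18 + M)/5 = 1 - (-18 + M)*(18 + M)/5)
g(F) = 329/5 - F²/5
1/(g(R(-11, t)) + 448659) = 1/((329/5 - (1/(-11))²/5) + 448659) = 1/((329/5 - (-1/11)²/5) + 448659) = 1/((329/5 - ⅕*1/121) + 448659) = 1/((329/5 - 1/605) + 448659) = 1/(39808/605 + 448659) = 1/(271478503/605) = 605/271478503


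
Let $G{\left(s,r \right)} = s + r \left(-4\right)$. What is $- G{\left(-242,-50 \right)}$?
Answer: $42$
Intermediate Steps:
$G{\left(s,r \right)} = s - 4 r$
$- G{\left(-242,-50 \right)} = - (-242 - -200) = - (-242 + 200) = \left(-1\right) \left(-42\right) = 42$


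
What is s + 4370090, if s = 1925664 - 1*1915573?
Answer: 4380181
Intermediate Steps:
s = 10091 (s = 1925664 - 1915573 = 10091)
s + 4370090 = 10091 + 4370090 = 4380181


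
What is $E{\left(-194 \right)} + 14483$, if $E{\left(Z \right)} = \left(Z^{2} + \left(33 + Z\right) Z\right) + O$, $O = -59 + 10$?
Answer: $83304$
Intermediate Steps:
$O = -49$
$E{\left(Z \right)} = -49 + Z^{2} + Z \left(33 + Z\right)$ ($E{\left(Z \right)} = \left(Z^{2} + \left(33 + Z\right) Z\right) - 49 = \left(Z^{2} + Z \left(33 + Z\right)\right) - 49 = -49 + Z^{2} + Z \left(33 + Z\right)$)
$E{\left(-194 \right)} + 14483 = \left(-49 + 2 \left(-194\right)^{2} + 33 \left(-194\right)\right) + 14483 = \left(-49 + 2 \cdot 37636 - 6402\right) + 14483 = \left(-49 + 75272 - 6402\right) + 14483 = 68821 + 14483 = 83304$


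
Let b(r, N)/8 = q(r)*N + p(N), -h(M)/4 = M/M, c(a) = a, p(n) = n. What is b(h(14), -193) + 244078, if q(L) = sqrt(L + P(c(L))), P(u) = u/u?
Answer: 242534 - 1544*I*sqrt(3) ≈ 2.4253e+5 - 2674.3*I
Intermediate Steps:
P(u) = 1
h(M) = -4 (h(M) = -4*M/M = -4*1 = -4)
q(L) = sqrt(1 + L) (q(L) = sqrt(L + 1) = sqrt(1 + L))
b(r, N) = 8*N + 8*N*sqrt(1 + r) (b(r, N) = 8*(sqrt(1 + r)*N + N) = 8*(N*sqrt(1 + r) + N) = 8*(N + N*sqrt(1 + r)) = 8*N + 8*N*sqrt(1 + r))
b(h(14), -193) + 244078 = 8*(-193)*(1 + sqrt(1 - 4)) + 244078 = 8*(-193)*(1 + sqrt(-3)) + 244078 = 8*(-193)*(1 + I*sqrt(3)) + 244078 = (-1544 - 1544*I*sqrt(3)) + 244078 = 242534 - 1544*I*sqrt(3)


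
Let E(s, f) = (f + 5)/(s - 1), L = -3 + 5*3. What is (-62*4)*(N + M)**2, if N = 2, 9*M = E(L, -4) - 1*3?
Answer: -6833888/9801 ≈ -697.26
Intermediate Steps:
L = 12 (L = -3 + 15 = 12)
E(s, f) = (5 + f)/(-1 + s)
M = -32/99 (M = ((5 - 4)/(-1 + 12) - 1*3)/9 = (1/11 - 3)/9 = (1/9)*(-32/11) = -32/99 ≈ -0.32323)
(-62*4)*(N + M)**2 = (-62*4)*(2 - 32/99)**2 = -248*(166/99)**2 = -248*27556/9801 = -6833888/9801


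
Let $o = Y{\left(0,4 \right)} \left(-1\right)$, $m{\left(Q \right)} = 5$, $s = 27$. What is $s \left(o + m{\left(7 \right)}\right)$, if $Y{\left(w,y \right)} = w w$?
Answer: $135$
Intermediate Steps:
$Y{\left(w,y \right)} = w^{2}$
$o = 0$ ($o = 0^{2} \left(-1\right) = 0 \left(-1\right) = 0$)
$s \left(o + m{\left(7 \right)}\right) = 27 \left(0 + 5\right) = 27 \cdot 5 = 135$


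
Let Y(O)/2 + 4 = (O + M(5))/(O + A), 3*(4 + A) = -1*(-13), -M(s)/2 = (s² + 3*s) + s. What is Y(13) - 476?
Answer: -9911/20 ≈ -495.55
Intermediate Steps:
M(s) = -8*s - 2*s² (M(s) = -2*((s² + 3*s) + s) = -2*(s² + 4*s) = -8*s - 2*s²)
A = ⅓ (A = -4 + (-1*(-13))/3 = -4 + (⅓)*13 = -4 + 13/3 = ⅓ ≈ 0.33333)
Y(O) = -8 + 2*(-90 + O)/(⅓ + O) (Y(O) = -8 + 2*((O - 2*5*(4 + 5))/(O + ⅓)) = -8 + 2*((O - 2*5*9)/(⅓ + O)) = -8 + 2*((O - 90)/(⅓ + O)) = -8 + 2*((-90 + O)/(⅓ + O)) = -8 + 2*(-90 + O)/(⅓ + O))
Y(13) - 476 = 2*(-274 - 9*13)/(1 + 3*13) - 476 = 2*(-274 - 117)/(1 + 39) - 476 = 2*(-391)/40 - 476 = 2*(1/40)*(-391) - 476 = -391/20 - 476 = -9911/20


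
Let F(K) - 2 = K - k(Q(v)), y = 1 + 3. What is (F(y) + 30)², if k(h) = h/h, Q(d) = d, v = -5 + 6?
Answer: 1225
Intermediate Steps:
v = 1
k(h) = 1
y = 4
F(K) = 1 + K (F(K) = 2 + (K - 1*1) = 2 + (K - 1) = 2 + (-1 + K) = 1 + K)
(F(y) + 30)² = ((1 + 4) + 30)² = (5 + 30)² = 35² = 1225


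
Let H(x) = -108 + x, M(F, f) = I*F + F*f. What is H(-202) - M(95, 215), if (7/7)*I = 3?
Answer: -21020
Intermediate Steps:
I = 3
M(F, f) = 3*F + F*f
H(-202) - M(95, 215) = (-108 - 202) - 95*(3 + 215) = -310 - 95*218 = -310 - 1*20710 = -310 - 20710 = -21020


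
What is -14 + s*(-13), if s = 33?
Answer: -443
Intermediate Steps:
-14 + s*(-13) = -14 + 33*(-13) = -14 - 429 = -443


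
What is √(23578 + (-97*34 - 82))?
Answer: √20198 ≈ 142.12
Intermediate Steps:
√(23578 + (-97*34 - 82)) = √(23578 + (-3298 - 82)) = √(23578 - 3380) = √20198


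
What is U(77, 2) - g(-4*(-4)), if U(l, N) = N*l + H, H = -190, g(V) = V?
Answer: -52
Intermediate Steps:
U(l, N) = -190 + N*l (U(l, N) = N*l - 190 = -190 + N*l)
U(77, 2) - g(-4*(-4)) = (-190 + 2*77) - (-4)*(-4) = (-190 + 154) - 1*16 = -36 - 16 = -52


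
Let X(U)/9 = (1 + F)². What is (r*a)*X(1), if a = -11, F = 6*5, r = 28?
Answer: -2663892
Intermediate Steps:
F = 30
X(U) = 8649 (X(U) = 9*(1 + 30)² = 9*31² = 9*961 = 8649)
(r*a)*X(1) = (28*(-11))*8649 = -308*8649 = -2663892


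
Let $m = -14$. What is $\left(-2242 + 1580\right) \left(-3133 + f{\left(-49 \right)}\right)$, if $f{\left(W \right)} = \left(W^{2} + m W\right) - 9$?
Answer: $36410$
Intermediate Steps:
$f{\left(W \right)} = -9 + W^{2} - 14 W$ ($f{\left(W \right)} = \left(W^{2} - 14 W\right) - 9 = -9 + W^{2} - 14 W$)
$\left(-2242 + 1580\right) \left(-3133 + f{\left(-49 \right)}\right) = \left(-2242 + 1580\right) \left(-3133 - \left(-677 - 2401\right)\right) = - 662 \left(-3133 + \left(-9 + 2401 + 686\right)\right) = - 662 \left(-3133 + 3078\right) = \left(-662\right) \left(-55\right) = 36410$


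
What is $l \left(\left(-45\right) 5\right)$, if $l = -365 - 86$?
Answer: $101475$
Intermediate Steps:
$l = -451$ ($l = -365 - 86 = -451$)
$l \left(\left(-45\right) 5\right) = - 451 \left(\left(-45\right) 5\right) = \left(-451\right) \left(-225\right) = 101475$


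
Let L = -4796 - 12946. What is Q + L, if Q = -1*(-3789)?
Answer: -13953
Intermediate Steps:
L = -17742
Q = 3789
Q + L = 3789 - 17742 = -13953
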